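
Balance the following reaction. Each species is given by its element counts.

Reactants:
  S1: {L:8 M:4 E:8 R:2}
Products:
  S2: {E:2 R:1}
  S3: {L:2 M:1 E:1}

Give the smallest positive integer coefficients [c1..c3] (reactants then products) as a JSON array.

Coefficients: [1, 2, 4]

L: 1·8 = 8 | 2·0+4·2 = 8
M: 1·4 = 4 | 2·0+4·1 = 4
E: 1·8 = 8 | 2·2+4·1 = 8
R: 1·2 = 2 | 2·1+4·0 = 2
gcd(1,2,4) = 1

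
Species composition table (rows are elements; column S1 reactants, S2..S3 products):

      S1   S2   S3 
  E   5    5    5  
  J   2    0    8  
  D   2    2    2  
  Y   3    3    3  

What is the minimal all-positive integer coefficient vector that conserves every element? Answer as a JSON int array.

E: 4·5 = 20 | 3·5+1·5 = 20
J: 4·2 = 8 | 3·0+1·8 = 8
D: 4·2 = 8 | 3·2+1·2 = 8
Y: 4·3 = 12 | 3·3+1·3 = 12
gcd(4,3,1) = 1

Coefficients: [4, 3, 1]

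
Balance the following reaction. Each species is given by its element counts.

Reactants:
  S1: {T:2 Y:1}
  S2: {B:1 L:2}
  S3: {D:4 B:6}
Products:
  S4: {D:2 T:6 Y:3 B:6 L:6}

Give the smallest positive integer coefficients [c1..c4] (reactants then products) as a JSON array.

Coefficients: [6, 6, 1, 2]

D: 6·0+6·0+1·4 = 4 | 2·2 = 4
T: 6·2+6·0+1·0 = 12 | 2·6 = 12
Y: 6·1+6·0+1·0 = 6 | 2·3 = 6
B: 6·0+6·1+1·6 = 12 | 2·6 = 12
L: 6·0+6·2+1·0 = 12 | 2·6 = 12
gcd(6,6,1,2) = 1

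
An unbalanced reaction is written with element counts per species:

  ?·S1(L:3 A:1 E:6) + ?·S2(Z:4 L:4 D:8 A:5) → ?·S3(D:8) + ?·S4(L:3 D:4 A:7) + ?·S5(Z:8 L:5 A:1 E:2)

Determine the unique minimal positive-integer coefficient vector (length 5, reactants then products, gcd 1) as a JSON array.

Z: 1·0+6·4 = 24 | 4·0+4·0+3·8 = 24
L: 1·3+6·4 = 27 | 4·0+4·3+3·5 = 27
D: 1·0+6·8 = 48 | 4·8+4·4+3·0 = 48
A: 1·1+6·5 = 31 | 4·0+4·7+3·1 = 31
E: 1·6+6·0 = 6 | 4·0+4·0+3·2 = 6
gcd(1,6,4,4,3) = 1

Coefficients: [1, 6, 4, 4, 3]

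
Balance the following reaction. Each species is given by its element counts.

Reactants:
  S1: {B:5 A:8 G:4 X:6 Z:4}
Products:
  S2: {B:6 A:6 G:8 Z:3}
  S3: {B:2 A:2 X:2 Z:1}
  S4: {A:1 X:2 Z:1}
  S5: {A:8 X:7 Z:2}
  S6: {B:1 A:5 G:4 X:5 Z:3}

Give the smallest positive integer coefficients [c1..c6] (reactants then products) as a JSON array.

Coefficients: [5, 2, 6, 3, 1, 1]

B: 5·5 = 25 | 2·6+6·2+3·0+1·0+1·1 = 25
A: 5·8 = 40 | 2·6+6·2+3·1+1·8+1·5 = 40
G: 5·4 = 20 | 2·8+6·0+3·0+1·0+1·4 = 20
X: 5·6 = 30 | 2·0+6·2+3·2+1·7+1·5 = 30
Z: 5·4 = 20 | 2·3+6·1+3·1+1·2+1·3 = 20
gcd(5,2,6,3,1,1) = 1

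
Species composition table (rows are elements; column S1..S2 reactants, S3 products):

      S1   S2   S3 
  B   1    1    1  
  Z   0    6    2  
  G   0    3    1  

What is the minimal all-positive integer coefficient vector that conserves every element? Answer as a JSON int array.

Coefficients: [2, 1, 3]

B: 2·1+1·1 = 3 | 3·1 = 3
Z: 2·0+1·6 = 6 | 3·2 = 6
G: 2·0+1·3 = 3 | 3·1 = 3
gcd(2,1,3) = 1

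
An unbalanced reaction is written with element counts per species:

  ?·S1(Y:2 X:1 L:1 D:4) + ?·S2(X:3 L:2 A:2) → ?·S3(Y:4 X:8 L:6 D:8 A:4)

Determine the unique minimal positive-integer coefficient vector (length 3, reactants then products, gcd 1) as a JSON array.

Y: 2·2+2·0 = 4 | 1·4 = 4
X: 2·1+2·3 = 8 | 1·8 = 8
L: 2·1+2·2 = 6 | 1·6 = 6
D: 2·4+2·0 = 8 | 1·8 = 8
A: 2·0+2·2 = 4 | 1·4 = 4
gcd(2,2,1) = 1

Coefficients: [2, 2, 1]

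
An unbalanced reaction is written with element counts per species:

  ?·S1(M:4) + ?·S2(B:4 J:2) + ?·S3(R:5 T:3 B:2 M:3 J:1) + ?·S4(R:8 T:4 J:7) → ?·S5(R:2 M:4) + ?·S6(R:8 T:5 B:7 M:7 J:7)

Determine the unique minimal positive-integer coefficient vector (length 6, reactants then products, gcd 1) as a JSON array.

Coefficients: [6, 5, 4, 2, 2, 4]

R: 6·0+5·0+4·5+2·8 = 36 | 2·2+4·8 = 36
T: 6·0+5·0+4·3+2·4 = 20 | 2·0+4·5 = 20
B: 6·0+5·4+4·2+2·0 = 28 | 2·0+4·7 = 28
M: 6·4+5·0+4·3+2·0 = 36 | 2·4+4·7 = 36
J: 6·0+5·2+4·1+2·7 = 28 | 2·0+4·7 = 28
gcd(6,5,4,2,2,4) = 1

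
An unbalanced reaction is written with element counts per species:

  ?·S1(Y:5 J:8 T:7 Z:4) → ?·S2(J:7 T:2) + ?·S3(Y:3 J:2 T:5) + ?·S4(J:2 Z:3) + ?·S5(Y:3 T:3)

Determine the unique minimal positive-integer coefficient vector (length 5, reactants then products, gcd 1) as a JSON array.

Coefficients: [3, 2, 1, 4, 4]

Y: 3·5 = 15 | 2·0+1·3+4·0+4·3 = 15
J: 3·8 = 24 | 2·7+1·2+4·2+4·0 = 24
T: 3·7 = 21 | 2·2+1·5+4·0+4·3 = 21
Z: 3·4 = 12 | 2·0+1·0+4·3+4·0 = 12
gcd(3,2,1,4,4) = 1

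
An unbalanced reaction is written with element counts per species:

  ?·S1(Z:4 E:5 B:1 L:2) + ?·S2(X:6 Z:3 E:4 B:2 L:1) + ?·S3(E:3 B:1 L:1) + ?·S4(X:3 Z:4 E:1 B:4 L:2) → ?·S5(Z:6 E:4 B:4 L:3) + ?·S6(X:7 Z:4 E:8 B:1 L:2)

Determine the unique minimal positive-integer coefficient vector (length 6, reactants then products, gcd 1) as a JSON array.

Coefficients: [6, 2, 1, 3, 5, 3]

X: 6·0+2·6+1·0+3·3 = 21 | 5·0+3·7 = 21
Z: 6·4+2·3+1·0+3·4 = 42 | 5·6+3·4 = 42
E: 6·5+2·4+1·3+3·1 = 44 | 5·4+3·8 = 44
B: 6·1+2·2+1·1+3·4 = 23 | 5·4+3·1 = 23
L: 6·2+2·1+1·1+3·2 = 21 | 5·3+3·2 = 21
gcd(6,2,1,3,5,3) = 1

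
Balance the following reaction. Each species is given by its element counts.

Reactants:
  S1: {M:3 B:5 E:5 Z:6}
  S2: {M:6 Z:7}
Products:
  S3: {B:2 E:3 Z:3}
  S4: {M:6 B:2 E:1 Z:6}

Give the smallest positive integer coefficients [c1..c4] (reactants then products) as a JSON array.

M: 4·3+3·6 = 30 | 5·0+5·6 = 30
B: 4·5+3·0 = 20 | 5·2+5·2 = 20
E: 4·5+3·0 = 20 | 5·3+5·1 = 20
Z: 4·6+3·7 = 45 | 5·3+5·6 = 45
gcd(4,3,5,5) = 1

Coefficients: [4, 3, 5, 5]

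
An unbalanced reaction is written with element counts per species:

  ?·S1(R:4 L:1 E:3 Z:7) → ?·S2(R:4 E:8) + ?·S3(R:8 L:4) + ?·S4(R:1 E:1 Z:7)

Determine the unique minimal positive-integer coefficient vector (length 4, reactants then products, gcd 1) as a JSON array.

Coefficients: [4, 1, 1, 4]

R: 4·4 = 16 | 1·4+1·8+4·1 = 16
L: 4·1 = 4 | 1·0+1·4+4·0 = 4
E: 4·3 = 12 | 1·8+1·0+4·1 = 12
Z: 4·7 = 28 | 1·0+1·0+4·7 = 28
gcd(4,1,1,4) = 1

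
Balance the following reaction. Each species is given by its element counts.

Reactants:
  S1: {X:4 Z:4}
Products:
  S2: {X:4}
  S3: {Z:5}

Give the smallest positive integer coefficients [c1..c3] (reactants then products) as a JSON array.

X: 5·4 = 20 | 5·4+4·0 = 20
Z: 5·4 = 20 | 5·0+4·5 = 20
gcd(5,5,4) = 1

Coefficients: [5, 5, 4]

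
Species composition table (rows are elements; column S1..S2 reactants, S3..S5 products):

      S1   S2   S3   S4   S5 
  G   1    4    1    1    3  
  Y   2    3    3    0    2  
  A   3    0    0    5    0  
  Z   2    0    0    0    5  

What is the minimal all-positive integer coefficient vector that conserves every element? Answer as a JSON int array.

Coefficients: [5, 2, 4, 3, 2]

G: 5·1+2·4 = 13 | 4·1+3·1+2·3 = 13
Y: 5·2+2·3 = 16 | 4·3+3·0+2·2 = 16
A: 5·3+2·0 = 15 | 4·0+3·5+2·0 = 15
Z: 5·2+2·0 = 10 | 4·0+3·0+2·5 = 10
gcd(5,2,4,3,2) = 1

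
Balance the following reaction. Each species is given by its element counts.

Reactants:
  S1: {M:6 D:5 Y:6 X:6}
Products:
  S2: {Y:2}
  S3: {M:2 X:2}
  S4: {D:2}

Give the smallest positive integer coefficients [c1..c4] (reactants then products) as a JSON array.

Coefficients: [2, 6, 6, 5]

M: 2·6 = 12 | 6·0+6·2+5·0 = 12
D: 2·5 = 10 | 6·0+6·0+5·2 = 10
Y: 2·6 = 12 | 6·2+6·0+5·0 = 12
X: 2·6 = 12 | 6·0+6·2+5·0 = 12
gcd(2,6,6,5) = 1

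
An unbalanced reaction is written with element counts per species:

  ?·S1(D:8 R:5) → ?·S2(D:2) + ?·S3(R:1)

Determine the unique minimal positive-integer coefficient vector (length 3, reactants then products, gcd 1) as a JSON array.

D: 1·8 = 8 | 4·2+5·0 = 8
R: 1·5 = 5 | 4·0+5·1 = 5
gcd(1,4,5) = 1

Coefficients: [1, 4, 5]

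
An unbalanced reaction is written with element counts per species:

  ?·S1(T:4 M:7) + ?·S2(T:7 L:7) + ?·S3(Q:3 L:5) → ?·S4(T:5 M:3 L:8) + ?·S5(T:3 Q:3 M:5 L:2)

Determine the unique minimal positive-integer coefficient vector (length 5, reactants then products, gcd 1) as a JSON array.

Coefficients: [3, 1, 3, 2, 3]

T: 3·4+1·7+3·0 = 19 | 2·5+3·3 = 19
Q: 3·0+1·0+3·3 = 9 | 2·0+3·3 = 9
M: 3·7+1·0+3·0 = 21 | 2·3+3·5 = 21
L: 3·0+1·7+3·5 = 22 | 2·8+3·2 = 22
gcd(3,1,3,2,3) = 1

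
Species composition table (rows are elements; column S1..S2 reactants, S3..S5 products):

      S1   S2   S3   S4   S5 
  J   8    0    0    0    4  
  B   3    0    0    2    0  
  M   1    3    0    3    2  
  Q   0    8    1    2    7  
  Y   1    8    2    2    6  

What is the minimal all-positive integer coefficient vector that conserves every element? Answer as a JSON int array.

Coefficients: [2, 5, 6, 3, 4]

J: 2·8+5·0 = 16 | 6·0+3·0+4·4 = 16
B: 2·3+5·0 = 6 | 6·0+3·2+4·0 = 6
M: 2·1+5·3 = 17 | 6·0+3·3+4·2 = 17
Q: 2·0+5·8 = 40 | 6·1+3·2+4·7 = 40
Y: 2·1+5·8 = 42 | 6·2+3·2+4·6 = 42
gcd(2,5,6,3,4) = 1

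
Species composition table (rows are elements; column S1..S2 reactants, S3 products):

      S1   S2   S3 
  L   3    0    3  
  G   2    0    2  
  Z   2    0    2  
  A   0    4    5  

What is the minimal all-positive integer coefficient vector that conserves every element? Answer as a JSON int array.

Coefficients: [4, 5, 4]

L: 4·3+5·0 = 12 | 4·3 = 12
G: 4·2+5·0 = 8 | 4·2 = 8
Z: 4·2+5·0 = 8 | 4·2 = 8
A: 4·0+5·4 = 20 | 4·5 = 20
gcd(4,5,4) = 1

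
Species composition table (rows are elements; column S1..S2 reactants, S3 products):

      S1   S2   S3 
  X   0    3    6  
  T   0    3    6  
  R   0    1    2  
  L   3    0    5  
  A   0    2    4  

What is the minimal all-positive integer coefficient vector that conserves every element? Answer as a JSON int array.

Coefficients: [5, 6, 3]

X: 5·0+6·3 = 18 | 3·6 = 18
T: 5·0+6·3 = 18 | 3·6 = 18
R: 5·0+6·1 = 6 | 3·2 = 6
L: 5·3+6·0 = 15 | 3·5 = 15
A: 5·0+6·2 = 12 | 3·4 = 12
gcd(5,6,3) = 1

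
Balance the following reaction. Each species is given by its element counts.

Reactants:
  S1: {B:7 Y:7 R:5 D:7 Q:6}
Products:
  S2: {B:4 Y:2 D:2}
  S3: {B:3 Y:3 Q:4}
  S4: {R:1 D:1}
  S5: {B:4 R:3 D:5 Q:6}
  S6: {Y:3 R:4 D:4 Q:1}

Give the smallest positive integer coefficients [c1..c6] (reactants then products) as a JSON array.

Coefficients: [5, 4, 5, 6, 1, 4]

B: 5·7 = 35 | 4·4+5·3+6·0+1·4+4·0 = 35
Y: 5·7 = 35 | 4·2+5·3+6·0+1·0+4·3 = 35
R: 5·5 = 25 | 4·0+5·0+6·1+1·3+4·4 = 25
D: 5·7 = 35 | 4·2+5·0+6·1+1·5+4·4 = 35
Q: 5·6 = 30 | 4·0+5·4+6·0+1·6+4·1 = 30
gcd(5,4,5,6,1,4) = 1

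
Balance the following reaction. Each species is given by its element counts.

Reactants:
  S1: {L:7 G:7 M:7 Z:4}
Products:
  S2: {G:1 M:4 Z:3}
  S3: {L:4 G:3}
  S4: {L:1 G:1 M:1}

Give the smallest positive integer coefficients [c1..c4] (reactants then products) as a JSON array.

L: 3·7 = 21 | 4·0+4·4+5·1 = 21
G: 3·7 = 21 | 4·1+4·3+5·1 = 21
M: 3·7 = 21 | 4·4+4·0+5·1 = 21
Z: 3·4 = 12 | 4·3+4·0+5·0 = 12
gcd(3,4,4,5) = 1

Coefficients: [3, 4, 4, 5]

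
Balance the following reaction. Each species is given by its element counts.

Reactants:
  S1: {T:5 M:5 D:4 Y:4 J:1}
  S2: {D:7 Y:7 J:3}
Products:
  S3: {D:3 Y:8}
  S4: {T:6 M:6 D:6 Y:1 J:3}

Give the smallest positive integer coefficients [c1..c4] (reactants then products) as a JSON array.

Coefficients: [6, 3, 5, 5]

T: 6·5+3·0 = 30 | 5·0+5·6 = 30
M: 6·5+3·0 = 30 | 5·0+5·6 = 30
D: 6·4+3·7 = 45 | 5·3+5·6 = 45
Y: 6·4+3·7 = 45 | 5·8+5·1 = 45
J: 6·1+3·3 = 15 | 5·0+5·3 = 15
gcd(6,3,5,5) = 1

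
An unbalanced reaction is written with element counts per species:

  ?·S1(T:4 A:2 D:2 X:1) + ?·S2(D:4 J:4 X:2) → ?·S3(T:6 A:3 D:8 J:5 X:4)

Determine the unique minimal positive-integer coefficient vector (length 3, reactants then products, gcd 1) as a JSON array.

T: 6·4+5·0 = 24 | 4·6 = 24
A: 6·2+5·0 = 12 | 4·3 = 12
D: 6·2+5·4 = 32 | 4·8 = 32
J: 6·0+5·4 = 20 | 4·5 = 20
X: 6·1+5·2 = 16 | 4·4 = 16
gcd(6,5,4) = 1

Coefficients: [6, 5, 4]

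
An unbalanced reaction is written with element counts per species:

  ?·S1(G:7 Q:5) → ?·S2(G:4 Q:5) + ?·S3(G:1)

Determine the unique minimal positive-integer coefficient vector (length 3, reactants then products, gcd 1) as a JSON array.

Coefficients: [1, 1, 3]

G: 1·7 = 7 | 1·4+3·1 = 7
Q: 1·5 = 5 | 1·5+3·0 = 5
gcd(1,1,3) = 1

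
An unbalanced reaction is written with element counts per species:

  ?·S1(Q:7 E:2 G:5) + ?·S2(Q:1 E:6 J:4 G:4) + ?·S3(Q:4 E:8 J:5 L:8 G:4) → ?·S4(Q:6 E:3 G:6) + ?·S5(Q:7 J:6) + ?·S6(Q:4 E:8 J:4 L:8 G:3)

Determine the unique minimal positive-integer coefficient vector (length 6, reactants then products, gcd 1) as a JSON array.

Coefficients: [6, 1, 2, 6, 1, 2]

Q: 6·7+1·1+2·4 = 51 | 6·6+1·7+2·4 = 51
E: 6·2+1·6+2·8 = 34 | 6·3+1·0+2·8 = 34
J: 6·0+1·4+2·5 = 14 | 6·0+1·6+2·4 = 14
L: 6·0+1·0+2·8 = 16 | 6·0+1·0+2·8 = 16
G: 6·5+1·4+2·4 = 42 | 6·6+1·0+2·3 = 42
gcd(6,1,2,6,1,2) = 1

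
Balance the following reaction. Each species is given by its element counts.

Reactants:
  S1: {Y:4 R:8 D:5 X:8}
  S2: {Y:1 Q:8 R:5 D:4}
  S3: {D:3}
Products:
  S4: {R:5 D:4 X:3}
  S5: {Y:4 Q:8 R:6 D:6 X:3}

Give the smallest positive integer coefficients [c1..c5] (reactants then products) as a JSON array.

Y: 3·4+4·1+3·0 = 16 | 4·0+4·4 = 16
Q: 3·0+4·8+3·0 = 32 | 4·0+4·8 = 32
R: 3·8+4·5+3·0 = 44 | 4·5+4·6 = 44
D: 3·5+4·4+3·3 = 40 | 4·4+4·6 = 40
X: 3·8+4·0+3·0 = 24 | 4·3+4·3 = 24
gcd(3,4,3,4,4) = 1

Coefficients: [3, 4, 3, 4, 4]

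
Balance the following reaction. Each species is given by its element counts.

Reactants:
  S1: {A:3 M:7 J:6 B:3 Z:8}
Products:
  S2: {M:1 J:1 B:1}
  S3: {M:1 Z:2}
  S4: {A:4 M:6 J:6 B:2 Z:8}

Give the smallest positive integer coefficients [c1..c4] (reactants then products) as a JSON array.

Coefficients: [4, 6, 4, 3]

A: 4·3 = 12 | 6·0+4·0+3·4 = 12
M: 4·7 = 28 | 6·1+4·1+3·6 = 28
J: 4·6 = 24 | 6·1+4·0+3·6 = 24
B: 4·3 = 12 | 6·1+4·0+3·2 = 12
Z: 4·8 = 32 | 6·0+4·2+3·8 = 32
gcd(4,6,4,3) = 1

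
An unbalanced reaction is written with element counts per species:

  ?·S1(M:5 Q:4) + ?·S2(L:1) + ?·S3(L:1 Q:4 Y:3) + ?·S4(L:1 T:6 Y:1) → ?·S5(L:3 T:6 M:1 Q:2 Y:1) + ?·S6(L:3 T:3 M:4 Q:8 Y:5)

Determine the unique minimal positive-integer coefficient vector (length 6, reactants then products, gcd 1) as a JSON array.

Coefficients: [2, 6, 3, 3, 2, 2]

L: 2·0+6·1+3·1+3·1 = 12 | 2·3+2·3 = 12
T: 2·0+6·0+3·0+3·6 = 18 | 2·6+2·3 = 18
M: 2·5+6·0+3·0+3·0 = 10 | 2·1+2·4 = 10
Q: 2·4+6·0+3·4+3·0 = 20 | 2·2+2·8 = 20
Y: 2·0+6·0+3·3+3·1 = 12 | 2·1+2·5 = 12
gcd(2,6,3,3,2,2) = 1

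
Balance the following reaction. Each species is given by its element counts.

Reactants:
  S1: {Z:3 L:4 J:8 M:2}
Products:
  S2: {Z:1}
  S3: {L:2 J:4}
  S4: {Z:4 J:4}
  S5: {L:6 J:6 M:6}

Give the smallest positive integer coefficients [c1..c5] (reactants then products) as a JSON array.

Z: 6·3 = 18 | 6·1+6·0+3·4+2·0 = 18
L: 6·4 = 24 | 6·0+6·2+3·0+2·6 = 24
J: 6·8 = 48 | 6·0+6·4+3·4+2·6 = 48
M: 6·2 = 12 | 6·0+6·0+3·0+2·6 = 12
gcd(6,6,6,3,2) = 1

Coefficients: [6, 6, 6, 3, 2]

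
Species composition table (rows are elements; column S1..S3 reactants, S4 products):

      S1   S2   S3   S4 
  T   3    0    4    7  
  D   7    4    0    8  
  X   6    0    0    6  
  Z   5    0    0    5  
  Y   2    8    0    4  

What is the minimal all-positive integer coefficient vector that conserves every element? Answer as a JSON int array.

Coefficients: [4, 1, 4, 4]

T: 4·3+1·0+4·4 = 28 | 4·7 = 28
D: 4·7+1·4+4·0 = 32 | 4·8 = 32
X: 4·6+1·0+4·0 = 24 | 4·6 = 24
Z: 4·5+1·0+4·0 = 20 | 4·5 = 20
Y: 4·2+1·8+4·0 = 16 | 4·4 = 16
gcd(4,1,4,4) = 1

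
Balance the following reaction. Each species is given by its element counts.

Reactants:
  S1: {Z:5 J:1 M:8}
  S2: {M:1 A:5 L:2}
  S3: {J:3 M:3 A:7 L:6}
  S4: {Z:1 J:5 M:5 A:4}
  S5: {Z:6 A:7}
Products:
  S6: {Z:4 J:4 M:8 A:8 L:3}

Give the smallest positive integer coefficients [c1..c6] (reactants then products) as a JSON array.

Z: 3·5+3·0+2·0+3·1+1·6 = 24 | 6·4 = 24
J: 3·1+3·0+2·3+3·5+1·0 = 24 | 6·4 = 24
M: 3·8+3·1+2·3+3·5+1·0 = 48 | 6·8 = 48
A: 3·0+3·5+2·7+3·4+1·7 = 48 | 6·8 = 48
L: 3·0+3·2+2·6+3·0+1·0 = 18 | 6·3 = 18
gcd(3,3,2,3,1,6) = 1

Coefficients: [3, 3, 2, 3, 1, 6]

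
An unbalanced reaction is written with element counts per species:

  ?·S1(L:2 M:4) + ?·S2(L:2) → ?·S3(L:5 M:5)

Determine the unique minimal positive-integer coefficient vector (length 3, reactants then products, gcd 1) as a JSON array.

Coefficients: [5, 5, 4]

L: 5·2+5·2 = 20 | 4·5 = 20
M: 5·4+5·0 = 20 | 4·5 = 20
gcd(5,5,4) = 1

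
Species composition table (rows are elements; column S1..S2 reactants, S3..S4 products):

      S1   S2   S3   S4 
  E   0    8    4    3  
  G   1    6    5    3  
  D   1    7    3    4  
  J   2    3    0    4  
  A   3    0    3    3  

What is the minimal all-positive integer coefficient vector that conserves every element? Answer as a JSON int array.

Coefficients: [5, 2, 1, 4]

E: 5·0+2·8 = 16 | 1·4+4·3 = 16
G: 5·1+2·6 = 17 | 1·5+4·3 = 17
D: 5·1+2·7 = 19 | 1·3+4·4 = 19
J: 5·2+2·3 = 16 | 1·0+4·4 = 16
A: 5·3+2·0 = 15 | 1·3+4·3 = 15
gcd(5,2,1,4) = 1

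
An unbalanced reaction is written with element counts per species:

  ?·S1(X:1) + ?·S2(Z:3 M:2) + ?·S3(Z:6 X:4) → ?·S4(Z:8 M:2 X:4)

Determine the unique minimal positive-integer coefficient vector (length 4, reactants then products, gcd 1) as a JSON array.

Coefficients: [4, 6, 5, 6]

Z: 4·0+6·3+5·6 = 48 | 6·8 = 48
M: 4·0+6·2+5·0 = 12 | 6·2 = 12
X: 4·1+6·0+5·4 = 24 | 6·4 = 24
gcd(4,6,5,6) = 1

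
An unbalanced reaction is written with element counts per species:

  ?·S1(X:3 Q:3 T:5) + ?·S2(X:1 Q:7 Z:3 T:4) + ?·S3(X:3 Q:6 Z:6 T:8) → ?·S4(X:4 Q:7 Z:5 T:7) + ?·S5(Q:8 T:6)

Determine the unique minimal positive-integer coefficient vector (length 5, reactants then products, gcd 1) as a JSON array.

X: 4·3+6·1+2·3 = 24 | 6·4+3·0 = 24
Q: 4·3+6·7+2·6 = 66 | 6·7+3·8 = 66
Z: 4·0+6·3+2·6 = 30 | 6·5+3·0 = 30
T: 4·5+6·4+2·8 = 60 | 6·7+3·6 = 60
gcd(4,6,2,6,3) = 1

Coefficients: [4, 6, 2, 6, 3]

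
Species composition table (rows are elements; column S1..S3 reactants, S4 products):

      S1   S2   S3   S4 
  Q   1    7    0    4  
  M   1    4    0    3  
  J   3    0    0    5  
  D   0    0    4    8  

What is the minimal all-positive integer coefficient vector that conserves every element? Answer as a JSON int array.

Coefficients: [5, 1, 6, 3]

Q: 5·1+1·7+6·0 = 12 | 3·4 = 12
M: 5·1+1·4+6·0 = 9 | 3·3 = 9
J: 5·3+1·0+6·0 = 15 | 3·5 = 15
D: 5·0+1·0+6·4 = 24 | 3·8 = 24
gcd(5,1,6,3) = 1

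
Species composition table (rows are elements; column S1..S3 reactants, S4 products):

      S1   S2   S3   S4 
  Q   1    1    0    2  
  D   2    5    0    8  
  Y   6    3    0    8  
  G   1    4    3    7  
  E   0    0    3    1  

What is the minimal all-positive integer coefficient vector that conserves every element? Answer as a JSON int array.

Q: 2·1+4·1+1·0 = 6 | 3·2 = 6
D: 2·2+4·5+1·0 = 24 | 3·8 = 24
Y: 2·6+4·3+1·0 = 24 | 3·8 = 24
G: 2·1+4·4+1·3 = 21 | 3·7 = 21
E: 2·0+4·0+1·3 = 3 | 3·1 = 3
gcd(2,4,1,3) = 1

Coefficients: [2, 4, 1, 3]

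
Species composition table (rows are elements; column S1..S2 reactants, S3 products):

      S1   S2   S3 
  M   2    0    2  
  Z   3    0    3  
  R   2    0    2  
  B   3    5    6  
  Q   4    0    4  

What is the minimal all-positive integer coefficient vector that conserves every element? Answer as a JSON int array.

M: 5·2+3·0 = 10 | 5·2 = 10
Z: 5·3+3·0 = 15 | 5·3 = 15
R: 5·2+3·0 = 10 | 5·2 = 10
B: 5·3+3·5 = 30 | 5·6 = 30
Q: 5·4+3·0 = 20 | 5·4 = 20
gcd(5,3,5) = 1

Coefficients: [5, 3, 5]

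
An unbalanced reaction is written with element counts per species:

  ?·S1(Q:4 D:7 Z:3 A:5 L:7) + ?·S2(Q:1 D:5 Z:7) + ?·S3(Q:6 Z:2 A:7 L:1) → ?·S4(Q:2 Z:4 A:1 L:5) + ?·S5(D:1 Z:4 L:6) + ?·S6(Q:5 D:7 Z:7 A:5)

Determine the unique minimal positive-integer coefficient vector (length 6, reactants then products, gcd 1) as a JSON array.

Coefficients: [2, 6, 3, 1, 2, 6]

Q: 2·4+6·1+3·6 = 32 | 1·2+2·0+6·5 = 32
D: 2·7+6·5+3·0 = 44 | 1·0+2·1+6·7 = 44
Z: 2·3+6·7+3·2 = 54 | 1·4+2·4+6·7 = 54
A: 2·5+6·0+3·7 = 31 | 1·1+2·0+6·5 = 31
L: 2·7+6·0+3·1 = 17 | 1·5+2·6+6·0 = 17
gcd(2,6,3,1,2,6) = 1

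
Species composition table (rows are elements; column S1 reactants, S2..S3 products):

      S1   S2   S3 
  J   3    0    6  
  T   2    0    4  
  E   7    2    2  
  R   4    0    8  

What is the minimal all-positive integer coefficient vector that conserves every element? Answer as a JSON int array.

Coefficients: [2, 6, 1]

J: 2·3 = 6 | 6·0+1·6 = 6
T: 2·2 = 4 | 6·0+1·4 = 4
E: 2·7 = 14 | 6·2+1·2 = 14
R: 2·4 = 8 | 6·0+1·8 = 8
gcd(2,6,1) = 1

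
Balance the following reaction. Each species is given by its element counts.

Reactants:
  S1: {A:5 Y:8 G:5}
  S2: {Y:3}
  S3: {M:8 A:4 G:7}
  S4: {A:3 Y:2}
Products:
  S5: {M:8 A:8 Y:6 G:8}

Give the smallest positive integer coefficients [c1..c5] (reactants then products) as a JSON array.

Coefficients: [1, 4, 5, 5, 5]

M: 1·0+4·0+5·8+5·0 = 40 | 5·8 = 40
A: 1·5+4·0+5·4+5·3 = 40 | 5·8 = 40
Y: 1·8+4·3+5·0+5·2 = 30 | 5·6 = 30
G: 1·5+4·0+5·7+5·0 = 40 | 5·8 = 40
gcd(1,4,5,5,5) = 1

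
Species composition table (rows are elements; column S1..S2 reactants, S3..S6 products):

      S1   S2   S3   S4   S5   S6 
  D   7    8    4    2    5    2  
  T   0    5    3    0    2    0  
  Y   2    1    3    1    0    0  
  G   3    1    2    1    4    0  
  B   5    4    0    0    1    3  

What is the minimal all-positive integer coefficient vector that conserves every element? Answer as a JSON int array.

D: 3·7+1·8 = 29 | 1·4+4·2+1·5+6·2 = 29
T: 3·0+1·5 = 5 | 1·3+4·0+1·2+6·0 = 5
Y: 3·2+1·1 = 7 | 1·3+4·1+1·0+6·0 = 7
G: 3·3+1·1 = 10 | 1·2+4·1+1·4+6·0 = 10
B: 3·5+1·4 = 19 | 1·0+4·0+1·1+6·3 = 19
gcd(3,1,1,4,1,6) = 1

Coefficients: [3, 1, 1, 4, 1, 6]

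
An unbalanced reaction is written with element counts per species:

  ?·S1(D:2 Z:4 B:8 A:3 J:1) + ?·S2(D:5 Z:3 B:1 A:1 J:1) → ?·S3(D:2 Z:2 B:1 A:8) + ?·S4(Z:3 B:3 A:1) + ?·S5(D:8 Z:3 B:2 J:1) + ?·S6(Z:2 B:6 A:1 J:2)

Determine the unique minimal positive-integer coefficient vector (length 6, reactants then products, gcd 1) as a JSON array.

D: 3·2+4·5 = 26 | 1·2+3·0+3·8+2·0 = 26
Z: 3·4+4·3 = 24 | 1·2+3·3+3·3+2·2 = 24
B: 3·8+4·1 = 28 | 1·1+3·3+3·2+2·6 = 28
A: 3·3+4·1 = 13 | 1·8+3·1+3·0+2·1 = 13
J: 3·1+4·1 = 7 | 1·0+3·0+3·1+2·2 = 7
gcd(3,4,1,3,3,2) = 1

Coefficients: [3, 4, 1, 3, 3, 2]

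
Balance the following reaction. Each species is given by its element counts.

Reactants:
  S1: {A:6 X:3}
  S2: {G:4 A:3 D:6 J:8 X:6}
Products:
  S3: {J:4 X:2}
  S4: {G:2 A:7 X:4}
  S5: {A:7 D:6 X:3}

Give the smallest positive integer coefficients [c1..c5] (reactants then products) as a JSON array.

G: 3·0+1·4 = 4 | 2·0+2·2+1·0 = 4
A: 3·6+1·3 = 21 | 2·0+2·7+1·7 = 21
D: 3·0+1·6 = 6 | 2·0+2·0+1·6 = 6
J: 3·0+1·8 = 8 | 2·4+2·0+1·0 = 8
X: 3·3+1·6 = 15 | 2·2+2·4+1·3 = 15
gcd(3,1,2,2,1) = 1

Coefficients: [3, 1, 2, 2, 1]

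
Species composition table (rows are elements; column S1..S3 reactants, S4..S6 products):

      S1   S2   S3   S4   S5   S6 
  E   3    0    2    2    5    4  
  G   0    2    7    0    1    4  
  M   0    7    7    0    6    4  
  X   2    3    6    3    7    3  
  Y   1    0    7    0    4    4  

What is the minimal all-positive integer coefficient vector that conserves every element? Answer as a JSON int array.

E: 5·3+1·0+1·2 = 17 | 2·2+1·5+2·4 = 17
G: 5·0+1·2+1·7 = 9 | 2·0+1·1+2·4 = 9
M: 5·0+1·7+1·7 = 14 | 2·0+1·6+2·4 = 14
X: 5·2+1·3+1·6 = 19 | 2·3+1·7+2·3 = 19
Y: 5·1+1·0+1·7 = 12 | 2·0+1·4+2·4 = 12
gcd(5,1,1,2,1,2) = 1

Coefficients: [5, 1, 1, 2, 1, 2]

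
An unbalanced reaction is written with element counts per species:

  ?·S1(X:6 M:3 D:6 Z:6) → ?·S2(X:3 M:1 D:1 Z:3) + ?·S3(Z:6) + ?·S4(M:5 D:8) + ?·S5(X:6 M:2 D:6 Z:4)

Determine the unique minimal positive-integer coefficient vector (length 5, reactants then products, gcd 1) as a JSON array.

X: 5·6 = 30 | 4·3+1·0+1·0+3·6 = 30
M: 5·3 = 15 | 4·1+1·0+1·5+3·2 = 15
D: 5·6 = 30 | 4·1+1·0+1·8+3·6 = 30
Z: 5·6 = 30 | 4·3+1·6+1·0+3·4 = 30
gcd(5,4,1,1,3) = 1

Coefficients: [5, 4, 1, 1, 3]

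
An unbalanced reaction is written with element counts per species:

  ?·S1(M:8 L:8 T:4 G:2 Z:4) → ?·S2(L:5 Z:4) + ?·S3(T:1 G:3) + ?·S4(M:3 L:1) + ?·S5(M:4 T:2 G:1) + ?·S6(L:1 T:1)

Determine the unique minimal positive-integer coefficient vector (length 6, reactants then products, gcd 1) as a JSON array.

M: 3·8 = 24 | 3·0+1·0+4·3+3·4+5·0 = 24
L: 3·8 = 24 | 3·5+1·0+4·1+3·0+5·1 = 24
T: 3·4 = 12 | 3·0+1·1+4·0+3·2+5·1 = 12
G: 3·2 = 6 | 3·0+1·3+4·0+3·1+5·0 = 6
Z: 3·4 = 12 | 3·4+1·0+4·0+3·0+5·0 = 12
gcd(3,3,1,4,3,5) = 1

Coefficients: [3, 3, 1, 4, 3, 5]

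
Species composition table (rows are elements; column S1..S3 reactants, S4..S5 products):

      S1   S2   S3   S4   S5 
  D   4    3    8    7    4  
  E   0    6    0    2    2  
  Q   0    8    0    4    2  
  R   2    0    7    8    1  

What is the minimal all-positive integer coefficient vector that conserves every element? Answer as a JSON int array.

D: 1·4+3·3+4·8 = 45 | 3·7+6·4 = 45
E: 1·0+3·6+4·0 = 18 | 3·2+6·2 = 18
Q: 1·0+3·8+4·0 = 24 | 3·4+6·2 = 24
R: 1·2+3·0+4·7 = 30 | 3·8+6·1 = 30
gcd(1,3,4,3,6) = 1

Coefficients: [1, 3, 4, 3, 6]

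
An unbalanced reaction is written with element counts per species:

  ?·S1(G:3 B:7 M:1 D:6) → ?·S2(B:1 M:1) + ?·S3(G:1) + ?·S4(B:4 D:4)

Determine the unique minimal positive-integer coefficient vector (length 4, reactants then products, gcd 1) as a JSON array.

G: 2·3 = 6 | 2·0+6·1+3·0 = 6
B: 2·7 = 14 | 2·1+6·0+3·4 = 14
M: 2·1 = 2 | 2·1+6·0+3·0 = 2
D: 2·6 = 12 | 2·0+6·0+3·4 = 12
gcd(2,2,6,3) = 1

Coefficients: [2, 2, 6, 3]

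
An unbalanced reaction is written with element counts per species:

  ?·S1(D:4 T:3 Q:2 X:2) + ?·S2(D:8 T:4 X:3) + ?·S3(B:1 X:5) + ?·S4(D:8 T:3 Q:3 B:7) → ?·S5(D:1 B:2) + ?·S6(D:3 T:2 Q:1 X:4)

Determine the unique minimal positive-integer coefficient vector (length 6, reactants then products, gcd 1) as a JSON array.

Coefficients: [1, 1, 3, 1, 5, 5]

D: 1·4+1·8+3·0+1·8 = 20 | 5·1+5·3 = 20
T: 1·3+1·4+3·0+1·3 = 10 | 5·0+5·2 = 10
Q: 1·2+1·0+3·0+1·3 = 5 | 5·0+5·1 = 5
B: 1·0+1·0+3·1+1·7 = 10 | 5·2+5·0 = 10
X: 1·2+1·3+3·5+1·0 = 20 | 5·0+5·4 = 20
gcd(1,1,3,1,5,5) = 1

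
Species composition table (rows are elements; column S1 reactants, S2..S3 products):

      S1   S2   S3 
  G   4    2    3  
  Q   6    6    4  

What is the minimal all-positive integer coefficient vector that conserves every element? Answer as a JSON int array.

G: 5·4 = 20 | 1·2+6·3 = 20
Q: 5·6 = 30 | 1·6+6·4 = 30
gcd(5,1,6) = 1

Coefficients: [5, 1, 6]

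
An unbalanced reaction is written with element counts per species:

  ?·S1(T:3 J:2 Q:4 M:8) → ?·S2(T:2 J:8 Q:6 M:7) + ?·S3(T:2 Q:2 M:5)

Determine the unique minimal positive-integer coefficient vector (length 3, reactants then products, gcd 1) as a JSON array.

Coefficients: [4, 1, 5]

T: 4·3 = 12 | 1·2+5·2 = 12
J: 4·2 = 8 | 1·8+5·0 = 8
Q: 4·4 = 16 | 1·6+5·2 = 16
M: 4·8 = 32 | 1·7+5·5 = 32
gcd(4,1,5) = 1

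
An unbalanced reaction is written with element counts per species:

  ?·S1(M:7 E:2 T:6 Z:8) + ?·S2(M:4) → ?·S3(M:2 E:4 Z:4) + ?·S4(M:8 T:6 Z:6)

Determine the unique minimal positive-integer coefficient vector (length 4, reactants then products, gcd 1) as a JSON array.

Coefficients: [2, 1, 1, 2]

M: 2·7+1·4 = 18 | 1·2+2·8 = 18
E: 2·2+1·0 = 4 | 1·4+2·0 = 4
T: 2·6+1·0 = 12 | 1·0+2·6 = 12
Z: 2·8+1·0 = 16 | 1·4+2·6 = 16
gcd(2,1,1,2) = 1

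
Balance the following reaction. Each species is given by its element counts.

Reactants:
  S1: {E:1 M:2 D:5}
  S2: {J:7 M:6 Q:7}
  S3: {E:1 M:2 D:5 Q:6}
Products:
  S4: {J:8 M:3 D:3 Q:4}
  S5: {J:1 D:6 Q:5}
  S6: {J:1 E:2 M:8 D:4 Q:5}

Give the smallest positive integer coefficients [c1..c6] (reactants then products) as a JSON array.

J: 4·0+3·7+2·0 = 21 | 2·8+2·1+3·1 = 21
E: 4·1+3·0+2·1 = 6 | 2·0+2·0+3·2 = 6
M: 4·2+3·6+2·2 = 30 | 2·3+2·0+3·8 = 30
D: 4·5+3·0+2·5 = 30 | 2·3+2·6+3·4 = 30
Q: 4·0+3·7+2·6 = 33 | 2·4+2·5+3·5 = 33
gcd(4,3,2,2,2,3) = 1

Coefficients: [4, 3, 2, 2, 2, 3]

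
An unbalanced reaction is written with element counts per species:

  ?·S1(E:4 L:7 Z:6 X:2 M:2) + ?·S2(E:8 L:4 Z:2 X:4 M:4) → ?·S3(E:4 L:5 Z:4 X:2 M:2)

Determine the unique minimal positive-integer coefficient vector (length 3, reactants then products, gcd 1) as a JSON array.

Coefficients: [3, 1, 5]

E: 3·4+1·8 = 20 | 5·4 = 20
L: 3·7+1·4 = 25 | 5·5 = 25
Z: 3·6+1·2 = 20 | 5·4 = 20
X: 3·2+1·4 = 10 | 5·2 = 10
M: 3·2+1·4 = 10 | 5·2 = 10
gcd(3,1,5) = 1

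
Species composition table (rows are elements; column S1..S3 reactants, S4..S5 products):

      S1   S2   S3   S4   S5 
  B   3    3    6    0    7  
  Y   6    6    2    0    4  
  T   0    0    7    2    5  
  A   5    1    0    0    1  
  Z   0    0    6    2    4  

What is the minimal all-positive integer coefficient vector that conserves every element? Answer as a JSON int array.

Coefficients: [1, 1, 6, 6, 6]

B: 1·3+1·3+6·6 = 42 | 6·0+6·7 = 42
Y: 1·6+1·6+6·2 = 24 | 6·0+6·4 = 24
T: 1·0+1·0+6·7 = 42 | 6·2+6·5 = 42
A: 1·5+1·1+6·0 = 6 | 6·0+6·1 = 6
Z: 1·0+1·0+6·6 = 36 | 6·2+6·4 = 36
gcd(1,1,6,6,6) = 1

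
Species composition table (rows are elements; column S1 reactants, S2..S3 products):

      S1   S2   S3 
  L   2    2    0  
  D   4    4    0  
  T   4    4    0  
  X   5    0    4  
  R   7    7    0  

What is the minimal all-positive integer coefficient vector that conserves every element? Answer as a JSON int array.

Coefficients: [4, 4, 5]

L: 4·2 = 8 | 4·2+5·0 = 8
D: 4·4 = 16 | 4·4+5·0 = 16
T: 4·4 = 16 | 4·4+5·0 = 16
X: 4·5 = 20 | 4·0+5·4 = 20
R: 4·7 = 28 | 4·7+5·0 = 28
gcd(4,4,5) = 1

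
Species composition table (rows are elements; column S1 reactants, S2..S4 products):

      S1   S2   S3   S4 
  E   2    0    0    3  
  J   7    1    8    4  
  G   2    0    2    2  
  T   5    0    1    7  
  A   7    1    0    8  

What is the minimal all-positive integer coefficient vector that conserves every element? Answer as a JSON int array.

Coefficients: [3, 5, 1, 2]

E: 3·2 = 6 | 5·0+1·0+2·3 = 6
J: 3·7 = 21 | 5·1+1·8+2·4 = 21
G: 3·2 = 6 | 5·0+1·2+2·2 = 6
T: 3·5 = 15 | 5·0+1·1+2·7 = 15
A: 3·7 = 21 | 5·1+1·0+2·8 = 21
gcd(3,5,1,2) = 1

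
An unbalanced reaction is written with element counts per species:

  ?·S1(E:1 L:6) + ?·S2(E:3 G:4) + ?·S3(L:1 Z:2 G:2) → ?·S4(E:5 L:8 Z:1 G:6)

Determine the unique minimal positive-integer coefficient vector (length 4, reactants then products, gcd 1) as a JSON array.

E: 5·1+5·3+2·0 = 20 | 4·5 = 20
L: 5·6+5·0+2·1 = 32 | 4·8 = 32
Z: 5·0+5·0+2·2 = 4 | 4·1 = 4
G: 5·0+5·4+2·2 = 24 | 4·6 = 24
gcd(5,5,2,4) = 1

Coefficients: [5, 5, 2, 4]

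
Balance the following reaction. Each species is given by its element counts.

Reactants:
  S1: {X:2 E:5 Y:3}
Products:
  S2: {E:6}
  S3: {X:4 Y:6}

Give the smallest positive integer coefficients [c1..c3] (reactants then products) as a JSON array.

X: 6·2 = 12 | 5·0+3·4 = 12
E: 6·5 = 30 | 5·6+3·0 = 30
Y: 6·3 = 18 | 5·0+3·6 = 18
gcd(6,5,3) = 1

Coefficients: [6, 5, 3]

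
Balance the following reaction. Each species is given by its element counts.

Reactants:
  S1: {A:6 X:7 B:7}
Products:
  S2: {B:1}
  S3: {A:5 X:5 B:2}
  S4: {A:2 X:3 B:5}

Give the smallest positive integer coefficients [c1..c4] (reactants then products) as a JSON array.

Coefficients: [5, 2, 4, 5]

A: 5·6 = 30 | 2·0+4·5+5·2 = 30
X: 5·7 = 35 | 2·0+4·5+5·3 = 35
B: 5·7 = 35 | 2·1+4·2+5·5 = 35
gcd(5,2,4,5) = 1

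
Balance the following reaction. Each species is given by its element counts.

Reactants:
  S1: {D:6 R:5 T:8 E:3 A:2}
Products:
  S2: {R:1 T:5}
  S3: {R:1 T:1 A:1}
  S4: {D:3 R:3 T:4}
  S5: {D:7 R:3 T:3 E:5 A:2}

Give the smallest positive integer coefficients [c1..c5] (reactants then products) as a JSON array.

Coefficients: [5, 3, 4, 3, 3]

D: 5·6 = 30 | 3·0+4·0+3·3+3·7 = 30
R: 5·5 = 25 | 3·1+4·1+3·3+3·3 = 25
T: 5·8 = 40 | 3·5+4·1+3·4+3·3 = 40
E: 5·3 = 15 | 3·0+4·0+3·0+3·5 = 15
A: 5·2 = 10 | 3·0+4·1+3·0+3·2 = 10
gcd(5,3,4,3,3) = 1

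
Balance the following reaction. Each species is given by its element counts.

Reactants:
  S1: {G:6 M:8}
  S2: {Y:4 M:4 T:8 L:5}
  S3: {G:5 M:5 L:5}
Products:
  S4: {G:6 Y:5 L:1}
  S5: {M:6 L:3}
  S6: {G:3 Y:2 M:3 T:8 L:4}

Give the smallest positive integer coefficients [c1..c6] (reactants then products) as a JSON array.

G: 2·6+5·0+3·5 = 27 | 2·6+6·0+5·3 = 27
Y: 2·0+5·4+3·0 = 20 | 2·5+6·0+5·2 = 20
M: 2·8+5·4+3·5 = 51 | 2·0+6·6+5·3 = 51
T: 2·0+5·8+3·0 = 40 | 2·0+6·0+5·8 = 40
L: 2·0+5·5+3·5 = 40 | 2·1+6·3+5·4 = 40
gcd(2,5,3,2,6,5) = 1

Coefficients: [2, 5, 3, 2, 6, 5]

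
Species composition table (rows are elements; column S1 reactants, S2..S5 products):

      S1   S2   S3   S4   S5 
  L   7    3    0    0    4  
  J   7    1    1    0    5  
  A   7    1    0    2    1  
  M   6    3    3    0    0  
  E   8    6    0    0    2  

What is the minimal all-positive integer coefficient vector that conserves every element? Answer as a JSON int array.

Coefficients: [2, 2, 2, 5, 2]

L: 2·7 = 14 | 2·3+2·0+5·0+2·4 = 14
J: 2·7 = 14 | 2·1+2·1+5·0+2·5 = 14
A: 2·7 = 14 | 2·1+2·0+5·2+2·1 = 14
M: 2·6 = 12 | 2·3+2·3+5·0+2·0 = 12
E: 2·8 = 16 | 2·6+2·0+5·0+2·2 = 16
gcd(2,2,2,5,2) = 1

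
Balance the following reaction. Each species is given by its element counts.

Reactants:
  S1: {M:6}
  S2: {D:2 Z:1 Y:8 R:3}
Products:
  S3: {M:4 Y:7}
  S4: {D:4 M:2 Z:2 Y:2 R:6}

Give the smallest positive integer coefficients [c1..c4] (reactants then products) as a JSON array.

Coefficients: [5, 6, 6, 3]

D: 5·0+6·2 = 12 | 6·0+3·4 = 12
M: 5·6+6·0 = 30 | 6·4+3·2 = 30
Z: 5·0+6·1 = 6 | 6·0+3·2 = 6
Y: 5·0+6·8 = 48 | 6·7+3·2 = 48
R: 5·0+6·3 = 18 | 6·0+3·6 = 18
gcd(5,6,6,3) = 1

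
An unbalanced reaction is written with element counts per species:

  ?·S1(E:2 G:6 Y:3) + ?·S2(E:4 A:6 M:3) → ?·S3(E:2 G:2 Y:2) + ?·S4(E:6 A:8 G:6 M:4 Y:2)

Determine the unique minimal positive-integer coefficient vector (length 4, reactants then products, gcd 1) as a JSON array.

Coefficients: [4, 4, 3, 3]

E: 4·2+4·4 = 24 | 3·2+3·6 = 24
A: 4·0+4·6 = 24 | 3·0+3·8 = 24
G: 4·6+4·0 = 24 | 3·2+3·6 = 24
M: 4·0+4·3 = 12 | 3·0+3·4 = 12
Y: 4·3+4·0 = 12 | 3·2+3·2 = 12
gcd(4,4,3,3) = 1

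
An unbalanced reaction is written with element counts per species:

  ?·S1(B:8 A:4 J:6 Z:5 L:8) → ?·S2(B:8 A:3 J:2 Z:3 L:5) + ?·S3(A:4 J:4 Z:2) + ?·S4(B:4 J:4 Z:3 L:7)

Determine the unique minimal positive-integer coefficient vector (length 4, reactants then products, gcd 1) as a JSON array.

B: 6·8 = 48 | 4·8+3·0+4·4 = 48
A: 6·4 = 24 | 4·3+3·4+4·0 = 24
J: 6·6 = 36 | 4·2+3·4+4·4 = 36
Z: 6·5 = 30 | 4·3+3·2+4·3 = 30
L: 6·8 = 48 | 4·5+3·0+4·7 = 48
gcd(6,4,3,4) = 1

Coefficients: [6, 4, 3, 4]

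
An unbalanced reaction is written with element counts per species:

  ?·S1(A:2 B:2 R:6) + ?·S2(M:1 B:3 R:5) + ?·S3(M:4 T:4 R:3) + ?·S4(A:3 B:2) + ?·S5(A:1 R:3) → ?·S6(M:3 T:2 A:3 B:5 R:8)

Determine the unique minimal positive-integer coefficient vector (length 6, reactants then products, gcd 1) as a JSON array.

Coefficients: [1, 6, 3, 5, 1, 6]

M: 1·0+6·1+3·4+5·0+1·0 = 18 | 6·3 = 18
T: 1·0+6·0+3·4+5·0+1·0 = 12 | 6·2 = 12
A: 1·2+6·0+3·0+5·3+1·1 = 18 | 6·3 = 18
B: 1·2+6·3+3·0+5·2+1·0 = 30 | 6·5 = 30
R: 1·6+6·5+3·3+5·0+1·3 = 48 | 6·8 = 48
gcd(1,6,3,5,1,6) = 1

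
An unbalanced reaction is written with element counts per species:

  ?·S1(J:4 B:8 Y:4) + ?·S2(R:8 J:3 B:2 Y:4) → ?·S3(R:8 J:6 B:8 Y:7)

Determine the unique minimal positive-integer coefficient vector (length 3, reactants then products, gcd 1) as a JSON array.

R: 3·0+4·8 = 32 | 4·8 = 32
J: 3·4+4·3 = 24 | 4·6 = 24
B: 3·8+4·2 = 32 | 4·8 = 32
Y: 3·4+4·4 = 28 | 4·7 = 28
gcd(3,4,4) = 1

Coefficients: [3, 4, 4]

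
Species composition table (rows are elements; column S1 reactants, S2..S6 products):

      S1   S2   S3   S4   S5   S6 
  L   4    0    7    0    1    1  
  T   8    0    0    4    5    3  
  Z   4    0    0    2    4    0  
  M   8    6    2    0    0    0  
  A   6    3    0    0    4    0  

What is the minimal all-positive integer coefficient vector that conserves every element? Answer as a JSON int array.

L: 5·4 = 20 | 6·0+2·7+4·0+3·1+3·1 = 20
T: 5·8 = 40 | 6·0+2·0+4·4+3·5+3·3 = 40
Z: 5·4 = 20 | 6·0+2·0+4·2+3·4+3·0 = 20
M: 5·8 = 40 | 6·6+2·2+4·0+3·0+3·0 = 40
A: 5·6 = 30 | 6·3+2·0+4·0+3·4+3·0 = 30
gcd(5,6,2,4,3,3) = 1

Coefficients: [5, 6, 2, 4, 3, 3]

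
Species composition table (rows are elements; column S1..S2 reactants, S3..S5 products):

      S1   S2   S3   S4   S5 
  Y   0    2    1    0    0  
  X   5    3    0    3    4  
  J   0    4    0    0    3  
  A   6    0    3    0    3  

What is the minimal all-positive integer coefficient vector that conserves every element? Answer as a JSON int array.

Coefficients: [5, 3, 6, 6, 4]

Y: 5·0+3·2 = 6 | 6·1+6·0+4·0 = 6
X: 5·5+3·3 = 34 | 6·0+6·3+4·4 = 34
J: 5·0+3·4 = 12 | 6·0+6·0+4·3 = 12
A: 5·6+3·0 = 30 | 6·3+6·0+4·3 = 30
gcd(5,3,6,6,4) = 1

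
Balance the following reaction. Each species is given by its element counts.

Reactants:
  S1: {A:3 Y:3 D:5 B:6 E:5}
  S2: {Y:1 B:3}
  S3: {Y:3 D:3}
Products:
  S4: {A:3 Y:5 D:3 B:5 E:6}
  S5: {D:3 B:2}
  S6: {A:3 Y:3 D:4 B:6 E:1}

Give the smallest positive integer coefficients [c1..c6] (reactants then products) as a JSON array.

Coefficients: [5, 2, 2, 4, 5, 1]

A: 5·3+2·0+2·0 = 15 | 4·3+5·0+1·3 = 15
Y: 5·3+2·1+2·3 = 23 | 4·5+5·0+1·3 = 23
D: 5·5+2·0+2·3 = 31 | 4·3+5·3+1·4 = 31
B: 5·6+2·3+2·0 = 36 | 4·5+5·2+1·6 = 36
E: 5·5+2·0+2·0 = 25 | 4·6+5·0+1·1 = 25
gcd(5,2,2,4,5,1) = 1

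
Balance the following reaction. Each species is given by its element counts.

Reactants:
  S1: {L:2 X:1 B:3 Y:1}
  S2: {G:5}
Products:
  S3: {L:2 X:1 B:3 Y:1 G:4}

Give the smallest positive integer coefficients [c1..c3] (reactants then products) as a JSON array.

Coefficients: [5, 4, 5]

L: 5·2+4·0 = 10 | 5·2 = 10
X: 5·1+4·0 = 5 | 5·1 = 5
B: 5·3+4·0 = 15 | 5·3 = 15
Y: 5·1+4·0 = 5 | 5·1 = 5
G: 5·0+4·5 = 20 | 5·4 = 20
gcd(5,4,5) = 1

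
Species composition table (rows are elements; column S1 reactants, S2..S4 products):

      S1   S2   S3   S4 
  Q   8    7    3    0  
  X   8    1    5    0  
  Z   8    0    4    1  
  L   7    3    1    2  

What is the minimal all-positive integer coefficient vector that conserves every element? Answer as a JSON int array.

Coefficients: [2, 1, 3, 4]

Q: 2·8 = 16 | 1·7+3·3+4·0 = 16
X: 2·8 = 16 | 1·1+3·5+4·0 = 16
Z: 2·8 = 16 | 1·0+3·4+4·1 = 16
L: 2·7 = 14 | 1·3+3·1+4·2 = 14
gcd(2,1,3,4) = 1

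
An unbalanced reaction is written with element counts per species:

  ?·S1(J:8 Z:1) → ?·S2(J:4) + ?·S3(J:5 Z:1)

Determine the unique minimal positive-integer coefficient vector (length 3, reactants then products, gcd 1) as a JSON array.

J: 4·8 = 32 | 3·4+4·5 = 32
Z: 4·1 = 4 | 3·0+4·1 = 4
gcd(4,3,4) = 1

Coefficients: [4, 3, 4]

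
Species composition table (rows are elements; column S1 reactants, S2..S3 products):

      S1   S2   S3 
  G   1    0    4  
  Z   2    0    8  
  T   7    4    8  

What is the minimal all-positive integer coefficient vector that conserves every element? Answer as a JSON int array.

G: 4·1 = 4 | 5·0+1·4 = 4
Z: 4·2 = 8 | 5·0+1·8 = 8
T: 4·7 = 28 | 5·4+1·8 = 28
gcd(4,5,1) = 1

Coefficients: [4, 5, 1]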